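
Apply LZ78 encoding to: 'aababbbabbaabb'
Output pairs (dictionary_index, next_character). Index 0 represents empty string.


LZ78 encoding steps:
Dictionary: {0: ''}
Step 1: w='' (idx 0), next='a' -> output (0, 'a'), add 'a' as idx 1
Step 2: w='a' (idx 1), next='b' -> output (1, 'b'), add 'ab' as idx 2
Step 3: w='ab' (idx 2), next='b' -> output (2, 'b'), add 'abb' as idx 3
Step 4: w='' (idx 0), next='b' -> output (0, 'b'), add 'b' as idx 4
Step 5: w='abb' (idx 3), next='a' -> output (3, 'a'), add 'abba' as idx 5
Step 6: w='abb' (idx 3), end of input -> output (3, '')


Encoded: [(0, 'a'), (1, 'b'), (2, 'b'), (0, 'b'), (3, 'a'), (3, '')]


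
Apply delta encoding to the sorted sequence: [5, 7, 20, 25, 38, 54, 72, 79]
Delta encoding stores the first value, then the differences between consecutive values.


First value: 5
Deltas:
  7 - 5 = 2
  20 - 7 = 13
  25 - 20 = 5
  38 - 25 = 13
  54 - 38 = 16
  72 - 54 = 18
  79 - 72 = 7


Delta encoded: [5, 2, 13, 5, 13, 16, 18, 7]


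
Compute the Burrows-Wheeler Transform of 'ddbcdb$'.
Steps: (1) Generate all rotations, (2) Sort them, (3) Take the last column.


Rotations (sorted):
  0: $ddbcdb -> last char: b
  1: b$ddbcd -> last char: d
  2: bcdb$dd -> last char: d
  3: cdb$ddb -> last char: b
  4: db$ddbc -> last char: c
  5: dbcdb$d -> last char: d
  6: ddbcdb$ -> last char: $


BWT = bddbcd$


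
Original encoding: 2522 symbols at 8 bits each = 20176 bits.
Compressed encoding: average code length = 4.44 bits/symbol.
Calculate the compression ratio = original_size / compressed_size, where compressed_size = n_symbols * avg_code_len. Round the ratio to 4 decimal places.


original_size = n_symbols * orig_bits = 2522 * 8 = 20176 bits
compressed_size = n_symbols * avg_code_len = 2522 * 4.44 = 11197.68 bits
ratio = original_size / compressed_size = 20176 / 11197.68 = 1.8018

Compression ratio = 1.8018


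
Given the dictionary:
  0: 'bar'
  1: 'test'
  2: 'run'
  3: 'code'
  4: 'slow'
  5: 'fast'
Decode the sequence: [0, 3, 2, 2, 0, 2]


Look up each index in the dictionary:
  0 -> 'bar'
  3 -> 'code'
  2 -> 'run'
  2 -> 'run'
  0 -> 'bar'
  2 -> 'run'

Decoded: "bar code run run bar run"


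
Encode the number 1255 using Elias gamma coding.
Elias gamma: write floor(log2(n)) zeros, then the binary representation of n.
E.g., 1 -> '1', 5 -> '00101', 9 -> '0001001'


num_bits = floor(log2(1255)) + 1 = 11
leading_zeros = num_bits - 1 = 10
binary(1255) = 10011100111

Elias gamma(1255) = '0000000000' + '10011100111' = 000000000010011100111 (21 bits)


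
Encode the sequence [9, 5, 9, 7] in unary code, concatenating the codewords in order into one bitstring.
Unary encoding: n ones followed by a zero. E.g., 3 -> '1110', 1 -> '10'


Encode each number as n ones followed by a terminating 0:
  9 -> 1111111110 (10 bits)
  5 -> 111110 (6 bits)
  9 -> 1111111110 (10 bits)
  7 -> 11111110 (8 bits)
Total length = 10 + 6 + 10 + 8 = 34 bits.

Unary([9, 5, 9, 7]) = 1111111110111110111111111011111110 (34 bits)


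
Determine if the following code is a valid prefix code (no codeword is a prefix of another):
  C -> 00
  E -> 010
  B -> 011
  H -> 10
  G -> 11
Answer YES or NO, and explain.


Checking each pair (does one codeword prefix another?):
  C='00' vs E='010': no prefix
  C='00' vs B='011': no prefix
  C='00' vs H='10': no prefix
  C='00' vs G='11': no prefix
  E='010' vs C='00': no prefix
  E='010' vs B='011': no prefix
  E='010' vs H='10': no prefix
  E='010' vs G='11': no prefix
  B='011' vs C='00': no prefix
  B='011' vs E='010': no prefix
  B='011' vs H='10': no prefix
  B='011' vs G='11': no prefix
  H='10' vs C='00': no prefix
  H='10' vs E='010': no prefix
  H='10' vs B='011': no prefix
  H='10' vs G='11': no prefix
  G='11' vs C='00': no prefix
  G='11' vs E='010': no prefix
  G='11' vs B='011': no prefix
  G='11' vs H='10': no prefix
No violation found over all pairs.

YES -- this is a valid prefix code. No codeword is a prefix of any other codeword.


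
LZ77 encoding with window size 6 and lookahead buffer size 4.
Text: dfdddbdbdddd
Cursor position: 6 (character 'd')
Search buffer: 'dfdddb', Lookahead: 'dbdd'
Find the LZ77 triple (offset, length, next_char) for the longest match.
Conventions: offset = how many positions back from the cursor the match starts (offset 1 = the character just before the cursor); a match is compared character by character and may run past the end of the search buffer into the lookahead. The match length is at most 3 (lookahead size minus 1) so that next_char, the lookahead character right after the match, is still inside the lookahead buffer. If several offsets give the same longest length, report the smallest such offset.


Try each offset into the search buffer:
  offset=1 (pos 5, char 'b'): match length 0
  offset=2 (pos 4, char 'd'): match length 3
  offset=3 (pos 3, char 'd'): match length 1
  offset=4 (pos 2, char 'd'): match length 1
  offset=5 (pos 1, char 'f'): match length 0
  offset=6 (pos 0, char 'd'): match length 1
Longest match has length 3 at offset 2.
next_char = character at position 6 + 3 = 9 -> 'd'

Best match: offset=2, length=3 (matching 'dbd' starting at position 4)
LZ77 triple: (2, 3, 'd')


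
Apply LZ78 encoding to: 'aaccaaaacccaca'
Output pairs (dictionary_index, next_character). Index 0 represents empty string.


LZ78 encoding steps:
Dictionary: {0: ''}
Step 1: w='' (idx 0), next='a' -> output (0, 'a'), add 'a' as idx 1
Step 2: w='a' (idx 1), next='c' -> output (1, 'c'), add 'ac' as idx 2
Step 3: w='' (idx 0), next='c' -> output (0, 'c'), add 'c' as idx 3
Step 4: w='a' (idx 1), next='a' -> output (1, 'a'), add 'aa' as idx 4
Step 5: w='aa' (idx 4), next='c' -> output (4, 'c'), add 'aac' as idx 5
Step 6: w='c' (idx 3), next='c' -> output (3, 'c'), add 'cc' as idx 6
Step 7: w='ac' (idx 2), next='a' -> output (2, 'a'), add 'aca' as idx 7


Encoded: [(0, 'a'), (1, 'c'), (0, 'c'), (1, 'a'), (4, 'c'), (3, 'c'), (2, 'a')]


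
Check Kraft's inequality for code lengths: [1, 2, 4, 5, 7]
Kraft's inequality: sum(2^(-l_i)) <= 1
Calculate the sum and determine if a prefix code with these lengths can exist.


Sum = 2^(-1) + 2^(-2) + 2^(-4) + 2^(-5) + 2^(-7)
    = 0.5 + 0.25 + 0.0625 + 0.03125 + 0.0078125
    = 109/128 = 0.8515625
Since 0.8515625 <= 1, Kraft's inequality IS satisfied.
A prefix code with these lengths CAN exist.

Kraft sum = 0.8515625. Satisfied.


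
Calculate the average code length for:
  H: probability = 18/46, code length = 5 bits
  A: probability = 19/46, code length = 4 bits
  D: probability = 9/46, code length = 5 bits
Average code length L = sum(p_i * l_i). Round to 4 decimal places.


Weighted contributions p_i * l_i:
  H: (18/46) * 5 = 90/46
  A: (19/46) * 4 = 76/46
  D: (9/46) * 5 = 45/46
Sum = (90 + 76 + 45)/46 = 211/46

L = 211/46 = 4.5870 bits/symbol


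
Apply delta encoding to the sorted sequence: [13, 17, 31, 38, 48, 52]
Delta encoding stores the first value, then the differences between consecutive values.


First value: 13
Deltas:
  17 - 13 = 4
  31 - 17 = 14
  38 - 31 = 7
  48 - 38 = 10
  52 - 48 = 4


Delta encoded: [13, 4, 14, 7, 10, 4]


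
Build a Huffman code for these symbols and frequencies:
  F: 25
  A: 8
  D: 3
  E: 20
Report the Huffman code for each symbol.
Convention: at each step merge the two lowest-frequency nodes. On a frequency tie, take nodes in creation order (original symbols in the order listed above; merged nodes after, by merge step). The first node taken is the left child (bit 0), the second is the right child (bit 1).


Huffman tree construction:
Step 1: Merge D(3) + A(8) = 11
Step 2: Merge (D+A)(11) + E(20) = 31
Step 3: Merge F(25) + ((D+A)+E)(31) = 56
Read each symbol's code off the tree from the root (left child = 0, right child = 1).

Codes:
  F: 0 (length 1)
  A: 101 (length 3)
  D: 100 (length 3)
  E: 11 (length 2)
Average code length: 98/56 = 1.7500 bits/symbol


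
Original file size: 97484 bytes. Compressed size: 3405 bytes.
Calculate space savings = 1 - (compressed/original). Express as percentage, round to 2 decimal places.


ratio = compressed/original = 3405/97484 = 0.034929
savings = 1 - ratio = 1 - 0.034929 = 0.965071
as a percentage: 0.965071 * 100 = 96.51%

Space savings = 1 - 3405/97484 = 96.51%


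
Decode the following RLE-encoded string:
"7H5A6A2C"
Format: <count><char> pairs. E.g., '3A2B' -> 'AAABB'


Expanding each <count><char> pair:
  7H -> 'HHHHHHH'
  5A -> 'AAAAA'
  6A -> 'AAAAAA'
  2C -> 'CC'

Decoded = HHHHHHHAAAAAAAAAAACC


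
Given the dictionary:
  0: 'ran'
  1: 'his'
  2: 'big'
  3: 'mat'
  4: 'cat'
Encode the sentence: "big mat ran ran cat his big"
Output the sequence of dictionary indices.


Look up each word in the dictionary:
  'big' -> 2
  'mat' -> 3
  'ran' -> 0
  'ran' -> 0
  'cat' -> 4
  'his' -> 1
  'big' -> 2

Encoded: [2, 3, 0, 0, 4, 1, 2]


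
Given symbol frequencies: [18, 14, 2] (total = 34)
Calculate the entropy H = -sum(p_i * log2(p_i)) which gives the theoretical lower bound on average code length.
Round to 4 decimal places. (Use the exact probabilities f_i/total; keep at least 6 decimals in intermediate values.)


Per-symbol terms -p_i * log2(p_i) with p_i = f_i/34:
  p = 18/34 = 0.529412: log2(p) = -0.917538, -p*log2(p) = 0.485755
  p = 14/34 = 0.411765: log2(p) = -1.280108, -p*log2(p) = 0.527103
  p = 2/34 = 0.058824: log2(p) = -4.087463, -p*log2(p) = 0.240439
H = 0.485755 + 0.527103 + 0.240439 = 1.253297

H = 1.2533 bits/symbol


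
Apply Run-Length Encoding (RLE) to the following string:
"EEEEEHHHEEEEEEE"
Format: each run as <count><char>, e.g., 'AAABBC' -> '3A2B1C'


Scanning runs left to right:
  i=0: run of 'E' x 5 -> '5E'
  i=5: run of 'H' x 3 -> '3H'
  i=8: run of 'E' x 7 -> '7E'

RLE = 5E3H7E


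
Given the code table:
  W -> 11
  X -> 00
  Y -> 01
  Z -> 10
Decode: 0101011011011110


Decoding:
01 -> Y
01 -> Y
01 -> Y
10 -> Z
11 -> W
01 -> Y
11 -> W
10 -> Z


Result: YYYZWYWZ


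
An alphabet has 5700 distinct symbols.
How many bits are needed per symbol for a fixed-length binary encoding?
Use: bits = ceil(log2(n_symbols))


log2(5700) = 12.4767
Bracket: 2^12 = 4096 < 5700 <= 2^13 = 8192
So ceil(log2(5700)) = 13

bits = ceil(log2(5700)) = ceil(12.4767) = 13 bits


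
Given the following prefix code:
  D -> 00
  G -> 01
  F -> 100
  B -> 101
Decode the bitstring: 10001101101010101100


Decoding step by step:
Bits 100 -> F
Bits 01 -> G
Bits 101 -> B
Bits 101 -> B
Bits 01 -> G
Bits 01 -> G
Bits 01 -> G
Bits 100 -> F


Decoded message: FGBBGGGF


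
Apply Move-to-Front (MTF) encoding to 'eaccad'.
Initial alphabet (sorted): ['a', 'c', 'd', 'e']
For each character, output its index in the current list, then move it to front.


MTF encoding:
'e': index 3 in ['a', 'c', 'd', 'e'] -> ['e', 'a', 'c', 'd']
'a': index 1 in ['e', 'a', 'c', 'd'] -> ['a', 'e', 'c', 'd']
'c': index 2 in ['a', 'e', 'c', 'd'] -> ['c', 'a', 'e', 'd']
'c': index 0 in ['c', 'a', 'e', 'd'] -> ['c', 'a', 'e', 'd']
'a': index 1 in ['c', 'a', 'e', 'd'] -> ['a', 'c', 'e', 'd']
'd': index 3 in ['a', 'c', 'e', 'd'] -> ['d', 'a', 'c', 'e']


Output: [3, 1, 2, 0, 1, 3]


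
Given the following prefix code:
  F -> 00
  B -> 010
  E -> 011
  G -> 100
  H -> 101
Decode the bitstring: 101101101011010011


Decoding step by step:
Bits 101 -> H
Bits 101 -> H
Bits 101 -> H
Bits 011 -> E
Bits 010 -> B
Bits 011 -> E


Decoded message: HHHEBE


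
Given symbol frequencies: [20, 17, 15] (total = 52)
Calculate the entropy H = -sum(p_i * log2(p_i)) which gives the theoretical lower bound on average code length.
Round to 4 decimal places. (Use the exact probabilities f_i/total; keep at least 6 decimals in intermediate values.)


Per-symbol terms -p_i * log2(p_i) with p_i = f_i/52:
  p = 20/52 = 0.384615: log2(p) = -1.378512, -p*log2(p) = 0.530197
  p = 17/52 = 0.326923: log2(p) = -1.612977, -p*log2(p) = 0.527319
  p = 15/52 = 0.288462: log2(p) = -1.793549, -p*log2(p) = 0.517370
H = 0.530197 + 0.527319 + 0.517370 = 1.574886

H = 1.5749 bits/symbol


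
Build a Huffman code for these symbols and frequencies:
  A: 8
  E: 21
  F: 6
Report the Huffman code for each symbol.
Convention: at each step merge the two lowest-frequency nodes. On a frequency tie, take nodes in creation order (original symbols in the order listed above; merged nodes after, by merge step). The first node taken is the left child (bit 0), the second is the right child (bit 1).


Huffman tree construction:
Step 1: Merge F(6) + A(8) = 14
Step 2: Merge (F+A)(14) + E(21) = 35
Read each symbol's code off the tree from the root (left child = 0, right child = 1).

Codes:
  A: 01 (length 2)
  E: 1 (length 1)
  F: 00 (length 2)
Average code length: 49/35 = 1.4000 bits/symbol


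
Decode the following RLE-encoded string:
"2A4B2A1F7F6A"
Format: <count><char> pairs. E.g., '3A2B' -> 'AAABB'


Expanding each <count><char> pair:
  2A -> 'AA'
  4B -> 'BBBB'
  2A -> 'AA'
  1F -> 'F'
  7F -> 'FFFFFFF'
  6A -> 'AAAAAA'

Decoded = AABBBBAAFFFFFFFFAAAAAA


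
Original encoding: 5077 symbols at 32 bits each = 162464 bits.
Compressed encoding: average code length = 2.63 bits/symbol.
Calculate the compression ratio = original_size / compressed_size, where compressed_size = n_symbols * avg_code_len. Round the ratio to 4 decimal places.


original_size = n_symbols * orig_bits = 5077 * 32 = 162464 bits
compressed_size = n_symbols * avg_code_len = 5077 * 2.63 = 13352.51 bits
ratio = original_size / compressed_size = 162464 / 13352.51 = 12.1673

Compression ratio = 12.1673


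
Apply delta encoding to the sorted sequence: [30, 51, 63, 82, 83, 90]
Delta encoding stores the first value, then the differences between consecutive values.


First value: 30
Deltas:
  51 - 30 = 21
  63 - 51 = 12
  82 - 63 = 19
  83 - 82 = 1
  90 - 83 = 7


Delta encoded: [30, 21, 12, 19, 1, 7]


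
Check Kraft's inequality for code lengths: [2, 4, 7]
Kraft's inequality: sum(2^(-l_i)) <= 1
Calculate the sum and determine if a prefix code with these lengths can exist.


Sum = 2^(-2) + 2^(-4) + 2^(-7)
    = 0.25 + 0.0625 + 0.0078125
    = 41/128 = 0.3203125
Since 0.3203125 <= 1, Kraft's inequality IS satisfied.
A prefix code with these lengths CAN exist.

Kraft sum = 0.3203125. Satisfied.


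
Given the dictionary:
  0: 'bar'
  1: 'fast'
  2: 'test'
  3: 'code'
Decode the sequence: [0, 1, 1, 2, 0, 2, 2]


Look up each index in the dictionary:
  0 -> 'bar'
  1 -> 'fast'
  1 -> 'fast'
  2 -> 'test'
  0 -> 'bar'
  2 -> 'test'
  2 -> 'test'

Decoded: "bar fast fast test bar test test"


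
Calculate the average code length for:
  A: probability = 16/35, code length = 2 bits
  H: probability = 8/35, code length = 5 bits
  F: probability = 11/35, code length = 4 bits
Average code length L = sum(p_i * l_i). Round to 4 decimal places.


Weighted contributions p_i * l_i:
  A: (16/35) * 2 = 32/35
  H: (8/35) * 5 = 40/35
  F: (11/35) * 4 = 44/35
Sum = (32 + 40 + 44)/35 = 116/35

L = 116/35 = 3.3143 bits/symbol


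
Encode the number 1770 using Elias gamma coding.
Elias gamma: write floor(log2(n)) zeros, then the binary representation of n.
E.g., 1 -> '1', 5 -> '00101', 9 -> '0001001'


num_bits = floor(log2(1770)) + 1 = 11
leading_zeros = num_bits - 1 = 10
binary(1770) = 11011101010

Elias gamma(1770) = '0000000000' + '11011101010' = 000000000011011101010 (21 bits)


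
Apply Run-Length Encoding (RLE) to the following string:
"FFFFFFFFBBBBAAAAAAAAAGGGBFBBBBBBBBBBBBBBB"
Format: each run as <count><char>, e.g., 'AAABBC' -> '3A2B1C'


Scanning runs left to right:
  i=0: run of 'F' x 8 -> '8F'
  i=8: run of 'B' x 4 -> '4B'
  i=12: run of 'A' x 9 -> '9A'
  i=21: run of 'G' x 3 -> '3G'
  i=24: run of 'B' x 1 -> '1B'
  i=25: run of 'F' x 1 -> '1F'
  i=26: run of 'B' x 15 -> '15B'

RLE = 8F4B9A3G1B1F15B


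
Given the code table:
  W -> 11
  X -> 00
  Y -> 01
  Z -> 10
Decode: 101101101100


Decoding:
10 -> Z
11 -> W
01 -> Y
10 -> Z
11 -> W
00 -> X


Result: ZWYZWX


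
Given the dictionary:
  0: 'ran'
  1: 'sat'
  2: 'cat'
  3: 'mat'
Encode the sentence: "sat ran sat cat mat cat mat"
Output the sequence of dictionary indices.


Look up each word in the dictionary:
  'sat' -> 1
  'ran' -> 0
  'sat' -> 1
  'cat' -> 2
  'mat' -> 3
  'cat' -> 2
  'mat' -> 3

Encoded: [1, 0, 1, 2, 3, 2, 3]


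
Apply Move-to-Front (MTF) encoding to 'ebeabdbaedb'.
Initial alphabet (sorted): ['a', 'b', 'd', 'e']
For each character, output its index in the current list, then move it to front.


MTF encoding:
'e': index 3 in ['a', 'b', 'd', 'e'] -> ['e', 'a', 'b', 'd']
'b': index 2 in ['e', 'a', 'b', 'd'] -> ['b', 'e', 'a', 'd']
'e': index 1 in ['b', 'e', 'a', 'd'] -> ['e', 'b', 'a', 'd']
'a': index 2 in ['e', 'b', 'a', 'd'] -> ['a', 'e', 'b', 'd']
'b': index 2 in ['a', 'e', 'b', 'd'] -> ['b', 'a', 'e', 'd']
'd': index 3 in ['b', 'a', 'e', 'd'] -> ['d', 'b', 'a', 'e']
'b': index 1 in ['d', 'b', 'a', 'e'] -> ['b', 'd', 'a', 'e']
'a': index 2 in ['b', 'd', 'a', 'e'] -> ['a', 'b', 'd', 'e']
'e': index 3 in ['a', 'b', 'd', 'e'] -> ['e', 'a', 'b', 'd']
'd': index 3 in ['e', 'a', 'b', 'd'] -> ['d', 'e', 'a', 'b']
'b': index 3 in ['d', 'e', 'a', 'b'] -> ['b', 'd', 'e', 'a']


Output: [3, 2, 1, 2, 2, 3, 1, 2, 3, 3, 3]


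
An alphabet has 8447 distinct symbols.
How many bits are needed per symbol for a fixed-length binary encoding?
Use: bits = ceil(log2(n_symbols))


log2(8447) = 13.0442
Bracket: 2^13 = 8192 < 8447 <= 2^14 = 16384
So ceil(log2(8447)) = 14

bits = ceil(log2(8447)) = ceil(13.0442) = 14 bits


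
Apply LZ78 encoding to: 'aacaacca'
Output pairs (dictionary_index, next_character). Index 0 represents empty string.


LZ78 encoding steps:
Dictionary: {0: ''}
Step 1: w='' (idx 0), next='a' -> output (0, 'a'), add 'a' as idx 1
Step 2: w='a' (idx 1), next='c' -> output (1, 'c'), add 'ac' as idx 2
Step 3: w='a' (idx 1), next='a' -> output (1, 'a'), add 'aa' as idx 3
Step 4: w='' (idx 0), next='c' -> output (0, 'c'), add 'c' as idx 4
Step 5: w='c' (idx 4), next='a' -> output (4, 'a'), add 'ca' as idx 5


Encoded: [(0, 'a'), (1, 'c'), (1, 'a'), (0, 'c'), (4, 'a')]


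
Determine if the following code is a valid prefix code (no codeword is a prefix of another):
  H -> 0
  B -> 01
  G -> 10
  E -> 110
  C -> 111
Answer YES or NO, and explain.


Checking each pair (does one codeword prefix another?):
  H='0' vs B='01': prefix -- VIOLATION

NO -- this is NOT a valid prefix code. H (0) is a prefix of B (01).


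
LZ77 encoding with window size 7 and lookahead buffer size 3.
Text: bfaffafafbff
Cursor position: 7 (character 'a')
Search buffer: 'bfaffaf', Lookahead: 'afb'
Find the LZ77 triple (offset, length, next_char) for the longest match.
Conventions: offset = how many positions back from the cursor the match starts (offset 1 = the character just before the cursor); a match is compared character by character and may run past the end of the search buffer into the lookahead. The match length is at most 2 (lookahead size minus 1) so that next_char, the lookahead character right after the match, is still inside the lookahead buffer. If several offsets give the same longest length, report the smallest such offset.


Try each offset into the search buffer:
  offset=1 (pos 6, char 'f'): match length 0
  offset=2 (pos 5, char 'a'): match length 2
  offset=3 (pos 4, char 'f'): match length 0
  offset=4 (pos 3, char 'f'): match length 0
  offset=5 (pos 2, char 'a'): match length 2
  offset=6 (pos 1, char 'f'): match length 0
  offset=7 (pos 0, char 'b'): match length 0
Longest match has length 2, found at offsets 2, 5; take the smallest, offset 2.
next_char = character at position 7 + 2 = 9 -> 'b'

Best match: offset=2, length=2 (matching 'af' starting at position 5)
LZ77 triple: (2, 2, 'b')


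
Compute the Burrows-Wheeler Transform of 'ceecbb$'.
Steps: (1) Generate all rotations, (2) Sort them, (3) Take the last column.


Rotations (sorted):
  0: $ceecbb -> last char: b
  1: b$ceecb -> last char: b
  2: bb$ceec -> last char: c
  3: cbb$cee -> last char: e
  4: ceecbb$ -> last char: $
  5: ecbb$ce -> last char: e
  6: eecbb$c -> last char: c


BWT = bbce$ec


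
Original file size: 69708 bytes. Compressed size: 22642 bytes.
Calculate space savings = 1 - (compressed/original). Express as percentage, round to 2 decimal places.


ratio = compressed/original = 22642/69708 = 0.324812
savings = 1 - ratio = 1 - 0.324812 = 0.675188
as a percentage: 0.675188 * 100 = 67.52%

Space savings = 1 - 22642/69708 = 67.52%


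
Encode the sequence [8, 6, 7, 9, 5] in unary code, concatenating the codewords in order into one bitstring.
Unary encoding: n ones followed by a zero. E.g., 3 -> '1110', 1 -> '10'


Encode each number as n ones followed by a terminating 0:
  8 -> 111111110 (9 bits)
  6 -> 1111110 (7 bits)
  7 -> 11111110 (8 bits)
  9 -> 1111111110 (10 bits)
  5 -> 111110 (6 bits)
Total length = 9 + 7 + 8 + 10 + 6 = 40 bits.

Unary([8, 6, 7, 9, 5]) = 1111111101111110111111101111111110111110 (40 bits)


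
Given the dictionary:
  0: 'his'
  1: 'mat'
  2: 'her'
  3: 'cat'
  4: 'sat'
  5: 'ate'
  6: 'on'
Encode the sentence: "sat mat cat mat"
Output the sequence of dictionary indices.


Look up each word in the dictionary:
  'sat' -> 4
  'mat' -> 1
  'cat' -> 3
  'mat' -> 1

Encoded: [4, 1, 3, 1]


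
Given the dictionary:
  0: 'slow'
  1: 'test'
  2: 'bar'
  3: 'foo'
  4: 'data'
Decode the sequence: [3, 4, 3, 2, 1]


Look up each index in the dictionary:
  3 -> 'foo'
  4 -> 'data'
  3 -> 'foo'
  2 -> 'bar'
  1 -> 'test'

Decoded: "foo data foo bar test"


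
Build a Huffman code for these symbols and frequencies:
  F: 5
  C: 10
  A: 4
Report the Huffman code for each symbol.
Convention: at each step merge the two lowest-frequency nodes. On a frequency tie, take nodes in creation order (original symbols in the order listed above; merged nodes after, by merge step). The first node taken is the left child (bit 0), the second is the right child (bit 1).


Huffman tree construction:
Step 1: Merge A(4) + F(5) = 9
Step 2: Merge (A+F)(9) + C(10) = 19
Read each symbol's code off the tree from the root (left child = 0, right child = 1).

Codes:
  F: 01 (length 2)
  C: 1 (length 1)
  A: 00 (length 2)
Average code length: 28/19 = 1.4737 bits/symbol


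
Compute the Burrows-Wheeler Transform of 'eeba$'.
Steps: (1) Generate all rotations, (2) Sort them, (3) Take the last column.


Rotations (sorted):
  0: $eeba -> last char: a
  1: a$eeb -> last char: b
  2: ba$ee -> last char: e
  3: eba$e -> last char: e
  4: eeba$ -> last char: $


BWT = abee$


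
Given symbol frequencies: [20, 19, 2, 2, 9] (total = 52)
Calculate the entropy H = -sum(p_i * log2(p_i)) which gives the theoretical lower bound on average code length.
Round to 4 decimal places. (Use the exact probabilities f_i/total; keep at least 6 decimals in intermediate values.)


Per-symbol terms -p_i * log2(p_i) with p_i = f_i/52:
  p = 20/52 = 0.384615: log2(p) = -1.378512, -p*log2(p) = 0.530197
  p = 19/52 = 0.365385: log2(p) = -1.452512, -p*log2(p) = 0.530726
  p = 2/52 = 0.038462: log2(p) = -4.700440, -p*log2(p) = 0.180786
  p = 2/52 = 0.038462: log2(p) = -4.700440, -p*log2(p) = 0.180786
  p = 9/52 = 0.173077: log2(p) = -2.530515, -p*log2(p) = 0.437974
H = 0.530197 + 0.530726 + 0.180786 + 0.180786 + 0.437974 = 1.860469

H = 1.8605 bits/symbol


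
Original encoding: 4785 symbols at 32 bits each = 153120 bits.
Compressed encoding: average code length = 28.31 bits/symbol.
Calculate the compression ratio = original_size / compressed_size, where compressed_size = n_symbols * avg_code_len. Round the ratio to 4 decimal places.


original_size = n_symbols * orig_bits = 4785 * 32 = 153120 bits
compressed_size = n_symbols * avg_code_len = 4785 * 28.31 = 135463.35 bits
ratio = original_size / compressed_size = 153120 / 135463.35 = 1.1303

Compression ratio = 1.1303


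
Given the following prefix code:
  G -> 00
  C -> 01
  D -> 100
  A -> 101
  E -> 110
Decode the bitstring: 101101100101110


Decoding step by step:
Bits 101 -> A
Bits 101 -> A
Bits 100 -> D
Bits 101 -> A
Bits 110 -> E


Decoded message: AADAE


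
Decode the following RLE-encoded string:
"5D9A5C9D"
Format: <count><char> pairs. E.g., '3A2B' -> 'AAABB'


Expanding each <count><char> pair:
  5D -> 'DDDDD'
  9A -> 'AAAAAAAAA'
  5C -> 'CCCCC'
  9D -> 'DDDDDDDDD'

Decoded = DDDDDAAAAAAAAACCCCCDDDDDDDDD


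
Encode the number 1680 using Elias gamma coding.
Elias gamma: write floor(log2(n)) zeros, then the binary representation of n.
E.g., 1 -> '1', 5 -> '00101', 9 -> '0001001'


num_bits = floor(log2(1680)) + 1 = 11
leading_zeros = num_bits - 1 = 10
binary(1680) = 11010010000

Elias gamma(1680) = '0000000000' + '11010010000' = 000000000011010010000 (21 bits)


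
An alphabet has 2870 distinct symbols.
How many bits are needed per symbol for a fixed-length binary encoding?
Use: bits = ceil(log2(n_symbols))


log2(2870) = 11.4868
Bracket: 2^11 = 2048 < 2870 <= 2^12 = 4096
So ceil(log2(2870)) = 12

bits = ceil(log2(2870)) = ceil(11.4868) = 12 bits


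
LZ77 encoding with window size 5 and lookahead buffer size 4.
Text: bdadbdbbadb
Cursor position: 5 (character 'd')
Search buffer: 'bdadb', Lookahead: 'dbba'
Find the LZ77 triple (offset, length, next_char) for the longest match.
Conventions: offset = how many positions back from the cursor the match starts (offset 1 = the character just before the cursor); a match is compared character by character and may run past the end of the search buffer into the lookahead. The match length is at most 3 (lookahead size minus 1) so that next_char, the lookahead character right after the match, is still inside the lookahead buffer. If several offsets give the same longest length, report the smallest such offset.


Try each offset into the search buffer:
  offset=1 (pos 4, char 'b'): match length 0
  offset=2 (pos 3, char 'd'): match length 2
  offset=3 (pos 2, char 'a'): match length 0
  offset=4 (pos 1, char 'd'): match length 1
  offset=5 (pos 0, char 'b'): match length 0
Longest match has length 2 at offset 2.
next_char = character at position 5 + 2 = 7 -> 'b'

Best match: offset=2, length=2 (matching 'db' starting at position 3)
LZ77 triple: (2, 2, 'b')


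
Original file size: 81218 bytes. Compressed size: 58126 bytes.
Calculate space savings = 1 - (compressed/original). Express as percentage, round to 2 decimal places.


ratio = compressed/original = 58126/81218 = 0.715679
savings = 1 - ratio = 1 - 0.715679 = 0.284321
as a percentage: 0.284321 * 100 = 28.43%

Space savings = 1 - 58126/81218 = 28.43%


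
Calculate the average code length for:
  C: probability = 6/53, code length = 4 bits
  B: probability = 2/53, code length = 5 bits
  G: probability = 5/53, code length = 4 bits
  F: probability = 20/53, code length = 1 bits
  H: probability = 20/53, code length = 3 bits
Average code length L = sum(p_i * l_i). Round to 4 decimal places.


Weighted contributions p_i * l_i:
  C: (6/53) * 4 = 24/53
  B: (2/53) * 5 = 10/53
  G: (5/53) * 4 = 20/53
  F: (20/53) * 1 = 20/53
  H: (20/53) * 3 = 60/53
Sum = (24 + 10 + 20 + 20 + 60)/53 = 134/53

L = 134/53 = 2.5283 bits/symbol


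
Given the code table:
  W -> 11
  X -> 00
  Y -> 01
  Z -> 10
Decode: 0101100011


Decoding:
01 -> Y
01 -> Y
10 -> Z
00 -> X
11 -> W


Result: YYZXW


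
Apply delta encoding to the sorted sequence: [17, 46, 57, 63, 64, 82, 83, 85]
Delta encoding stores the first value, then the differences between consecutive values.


First value: 17
Deltas:
  46 - 17 = 29
  57 - 46 = 11
  63 - 57 = 6
  64 - 63 = 1
  82 - 64 = 18
  83 - 82 = 1
  85 - 83 = 2


Delta encoded: [17, 29, 11, 6, 1, 18, 1, 2]


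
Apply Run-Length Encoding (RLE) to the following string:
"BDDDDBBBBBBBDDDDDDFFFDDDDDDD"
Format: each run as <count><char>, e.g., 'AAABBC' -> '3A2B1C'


Scanning runs left to right:
  i=0: run of 'B' x 1 -> '1B'
  i=1: run of 'D' x 4 -> '4D'
  i=5: run of 'B' x 7 -> '7B'
  i=12: run of 'D' x 6 -> '6D'
  i=18: run of 'F' x 3 -> '3F'
  i=21: run of 'D' x 7 -> '7D'

RLE = 1B4D7B6D3F7D


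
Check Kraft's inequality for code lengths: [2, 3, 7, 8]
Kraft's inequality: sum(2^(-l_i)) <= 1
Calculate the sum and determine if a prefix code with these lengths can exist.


Sum = 2^(-2) + 2^(-3) + 2^(-7) + 2^(-8)
    = 0.25 + 0.125 + 0.0078125 + 0.00390625
    = 99/256 = 0.38671875
Since 0.38671875 <= 1, Kraft's inequality IS satisfied.
A prefix code with these lengths CAN exist.

Kraft sum = 0.38671875. Satisfied.


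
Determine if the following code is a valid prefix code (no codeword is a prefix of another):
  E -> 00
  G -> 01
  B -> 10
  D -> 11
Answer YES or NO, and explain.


Checking each pair (does one codeword prefix another?):
  E='00' vs G='01': no prefix
  E='00' vs B='10': no prefix
  E='00' vs D='11': no prefix
  G='01' vs E='00': no prefix
  G='01' vs B='10': no prefix
  G='01' vs D='11': no prefix
  B='10' vs E='00': no prefix
  B='10' vs G='01': no prefix
  B='10' vs D='11': no prefix
  D='11' vs E='00': no prefix
  D='11' vs G='01': no prefix
  D='11' vs B='10': no prefix
No violation found over all pairs.

YES -- this is a valid prefix code. No codeword is a prefix of any other codeword.


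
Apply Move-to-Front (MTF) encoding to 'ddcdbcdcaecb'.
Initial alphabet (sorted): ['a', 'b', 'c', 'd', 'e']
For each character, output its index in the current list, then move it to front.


MTF encoding:
'd': index 3 in ['a', 'b', 'c', 'd', 'e'] -> ['d', 'a', 'b', 'c', 'e']
'd': index 0 in ['d', 'a', 'b', 'c', 'e'] -> ['d', 'a', 'b', 'c', 'e']
'c': index 3 in ['d', 'a', 'b', 'c', 'e'] -> ['c', 'd', 'a', 'b', 'e']
'd': index 1 in ['c', 'd', 'a', 'b', 'e'] -> ['d', 'c', 'a', 'b', 'e']
'b': index 3 in ['d', 'c', 'a', 'b', 'e'] -> ['b', 'd', 'c', 'a', 'e']
'c': index 2 in ['b', 'd', 'c', 'a', 'e'] -> ['c', 'b', 'd', 'a', 'e']
'd': index 2 in ['c', 'b', 'd', 'a', 'e'] -> ['d', 'c', 'b', 'a', 'e']
'c': index 1 in ['d', 'c', 'b', 'a', 'e'] -> ['c', 'd', 'b', 'a', 'e']
'a': index 3 in ['c', 'd', 'b', 'a', 'e'] -> ['a', 'c', 'd', 'b', 'e']
'e': index 4 in ['a', 'c', 'd', 'b', 'e'] -> ['e', 'a', 'c', 'd', 'b']
'c': index 2 in ['e', 'a', 'c', 'd', 'b'] -> ['c', 'e', 'a', 'd', 'b']
'b': index 4 in ['c', 'e', 'a', 'd', 'b'] -> ['b', 'c', 'e', 'a', 'd']


Output: [3, 0, 3, 1, 3, 2, 2, 1, 3, 4, 2, 4]


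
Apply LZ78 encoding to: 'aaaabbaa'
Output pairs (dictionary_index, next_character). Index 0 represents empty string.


LZ78 encoding steps:
Dictionary: {0: ''}
Step 1: w='' (idx 0), next='a' -> output (0, 'a'), add 'a' as idx 1
Step 2: w='a' (idx 1), next='a' -> output (1, 'a'), add 'aa' as idx 2
Step 3: w='a' (idx 1), next='b' -> output (1, 'b'), add 'ab' as idx 3
Step 4: w='' (idx 0), next='b' -> output (0, 'b'), add 'b' as idx 4
Step 5: w='aa' (idx 2), end of input -> output (2, '')


Encoded: [(0, 'a'), (1, 'a'), (1, 'b'), (0, 'b'), (2, '')]


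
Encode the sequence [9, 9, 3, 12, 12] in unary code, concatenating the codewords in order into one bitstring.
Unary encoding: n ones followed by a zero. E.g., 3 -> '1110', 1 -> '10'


Encode each number as n ones followed by a terminating 0:
  9 -> 1111111110 (10 bits)
  9 -> 1111111110 (10 bits)
  3 -> 1110 (4 bits)
  12 -> 1111111111110 (13 bits)
  12 -> 1111111111110 (13 bits)
Total length = 10 + 10 + 4 + 13 + 13 = 50 bits.

Unary([9, 9, 3, 12, 12]) = 11111111101111111110111011111111111101111111111110 (50 bits)


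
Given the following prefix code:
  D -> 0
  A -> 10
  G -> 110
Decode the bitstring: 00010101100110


Decoding step by step:
Bits 0 -> D
Bits 0 -> D
Bits 0 -> D
Bits 10 -> A
Bits 10 -> A
Bits 110 -> G
Bits 0 -> D
Bits 110 -> G


Decoded message: DDDAAGDG


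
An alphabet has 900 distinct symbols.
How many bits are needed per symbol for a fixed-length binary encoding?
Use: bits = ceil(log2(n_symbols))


log2(900) = 9.8138
Bracket: 2^9 = 512 < 900 <= 2^10 = 1024
So ceil(log2(900)) = 10

bits = ceil(log2(900)) = ceil(9.8138) = 10 bits


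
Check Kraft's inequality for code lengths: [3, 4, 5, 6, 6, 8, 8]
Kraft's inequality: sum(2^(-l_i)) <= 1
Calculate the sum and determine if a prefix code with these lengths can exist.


Sum = 2^(-3) + 2^(-4) + 2^(-5) + 2^(-6) + 2^(-6) + 2^(-8) + 2^(-8)
    = 0.125 + 0.0625 + 0.03125 + 0.015625 + 0.015625 + 0.00390625 + 0.00390625
    = 66/256 = 0.2578125
Since 0.2578125 <= 1, Kraft's inequality IS satisfied.
A prefix code with these lengths CAN exist.

Kraft sum = 0.2578125. Satisfied.


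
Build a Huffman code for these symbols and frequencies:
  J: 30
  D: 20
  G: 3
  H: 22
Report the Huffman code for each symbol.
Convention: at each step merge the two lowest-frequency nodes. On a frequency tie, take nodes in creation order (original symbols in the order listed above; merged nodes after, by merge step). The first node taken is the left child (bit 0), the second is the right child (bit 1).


Huffman tree construction:
Step 1: Merge G(3) + D(20) = 23
Step 2: Merge H(22) + (G+D)(23) = 45
Step 3: Merge J(30) + (H+(G+D))(45) = 75
Read each symbol's code off the tree from the root (left child = 0, right child = 1).

Codes:
  J: 0 (length 1)
  D: 111 (length 3)
  G: 110 (length 3)
  H: 10 (length 2)
Average code length: 143/75 = 1.9067 bits/symbol


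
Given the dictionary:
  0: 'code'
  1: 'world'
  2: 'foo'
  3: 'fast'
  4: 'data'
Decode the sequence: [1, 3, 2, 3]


Look up each index in the dictionary:
  1 -> 'world'
  3 -> 'fast'
  2 -> 'foo'
  3 -> 'fast'

Decoded: "world fast foo fast"


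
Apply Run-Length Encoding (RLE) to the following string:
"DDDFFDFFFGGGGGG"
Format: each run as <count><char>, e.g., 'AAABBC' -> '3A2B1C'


Scanning runs left to right:
  i=0: run of 'D' x 3 -> '3D'
  i=3: run of 'F' x 2 -> '2F'
  i=5: run of 'D' x 1 -> '1D'
  i=6: run of 'F' x 3 -> '3F'
  i=9: run of 'G' x 6 -> '6G'

RLE = 3D2F1D3F6G


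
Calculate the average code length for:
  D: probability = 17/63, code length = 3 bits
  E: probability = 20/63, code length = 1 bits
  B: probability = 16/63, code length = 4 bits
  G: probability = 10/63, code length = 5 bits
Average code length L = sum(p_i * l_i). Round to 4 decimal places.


Weighted contributions p_i * l_i:
  D: (17/63) * 3 = 51/63
  E: (20/63) * 1 = 20/63
  B: (16/63) * 4 = 64/63
  G: (10/63) * 5 = 50/63
Sum = (51 + 20 + 64 + 50)/63 = 185/63

L = 185/63 = 2.9365 bits/symbol


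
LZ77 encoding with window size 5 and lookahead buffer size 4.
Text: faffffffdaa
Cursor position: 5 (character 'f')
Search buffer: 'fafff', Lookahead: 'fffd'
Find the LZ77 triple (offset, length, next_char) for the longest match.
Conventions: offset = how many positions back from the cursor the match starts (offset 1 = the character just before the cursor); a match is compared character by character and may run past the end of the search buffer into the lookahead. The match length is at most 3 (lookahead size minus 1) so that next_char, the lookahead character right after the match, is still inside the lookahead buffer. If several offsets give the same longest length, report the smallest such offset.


Try each offset into the search buffer:
  offset=1 (pos 4, char 'f'): match length 3
  offset=2 (pos 3, char 'f'): match length 3
  offset=3 (pos 2, char 'f'): match length 3
  offset=4 (pos 1, char 'a'): match length 0
  offset=5 (pos 0, char 'f'): match length 1
Longest match has length 3, found at offsets 1, 2, 3; take the smallest, offset 1.
next_char = character at position 5 + 3 = 8 -> 'd'

Best match: offset=1, length=3 (matching 'fff' starting at position 4)
LZ77 triple: (1, 3, 'd')


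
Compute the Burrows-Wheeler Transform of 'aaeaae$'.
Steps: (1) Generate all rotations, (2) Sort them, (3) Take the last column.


Rotations (sorted):
  0: $aaeaae -> last char: e
  1: aae$aae -> last char: e
  2: aaeaae$ -> last char: $
  3: ae$aaea -> last char: a
  4: aeaae$a -> last char: a
  5: e$aaeaa -> last char: a
  6: eaae$aa -> last char: a


BWT = ee$aaaa


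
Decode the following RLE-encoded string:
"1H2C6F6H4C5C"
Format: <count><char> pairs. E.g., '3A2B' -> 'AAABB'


Expanding each <count><char> pair:
  1H -> 'H'
  2C -> 'CC'
  6F -> 'FFFFFF'
  6H -> 'HHHHHH'
  4C -> 'CCCC'
  5C -> 'CCCCC'

Decoded = HCCFFFFFFHHHHHHCCCCCCCCC


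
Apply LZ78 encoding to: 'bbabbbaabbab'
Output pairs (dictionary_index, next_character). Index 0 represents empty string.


LZ78 encoding steps:
Dictionary: {0: ''}
Step 1: w='' (idx 0), next='b' -> output (0, 'b'), add 'b' as idx 1
Step 2: w='b' (idx 1), next='a' -> output (1, 'a'), add 'ba' as idx 2
Step 3: w='b' (idx 1), next='b' -> output (1, 'b'), add 'bb' as idx 3
Step 4: w='ba' (idx 2), next='a' -> output (2, 'a'), add 'baa' as idx 4
Step 5: w='bb' (idx 3), next='a' -> output (3, 'a'), add 'bba' as idx 5
Step 6: w='b' (idx 1), end of input -> output (1, '')


Encoded: [(0, 'b'), (1, 'a'), (1, 'b'), (2, 'a'), (3, 'a'), (1, '')]


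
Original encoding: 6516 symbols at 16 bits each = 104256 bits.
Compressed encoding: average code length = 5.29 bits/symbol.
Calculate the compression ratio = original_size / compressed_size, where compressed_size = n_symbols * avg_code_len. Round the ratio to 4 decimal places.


original_size = n_symbols * orig_bits = 6516 * 16 = 104256 bits
compressed_size = n_symbols * avg_code_len = 6516 * 5.29 = 34469.64 bits
ratio = original_size / compressed_size = 104256 / 34469.64 = 3.0246

Compression ratio = 3.0246


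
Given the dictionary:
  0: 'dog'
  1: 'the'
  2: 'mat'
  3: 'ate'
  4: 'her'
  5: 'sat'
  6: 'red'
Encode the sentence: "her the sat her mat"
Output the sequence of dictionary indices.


Look up each word in the dictionary:
  'her' -> 4
  'the' -> 1
  'sat' -> 5
  'her' -> 4
  'mat' -> 2

Encoded: [4, 1, 5, 4, 2]


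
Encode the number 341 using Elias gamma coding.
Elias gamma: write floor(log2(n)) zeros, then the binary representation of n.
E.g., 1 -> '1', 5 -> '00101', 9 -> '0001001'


num_bits = floor(log2(341)) + 1 = 9
leading_zeros = num_bits - 1 = 8
binary(341) = 101010101

Elias gamma(341) = '00000000' + '101010101' = 00000000101010101 (17 bits)


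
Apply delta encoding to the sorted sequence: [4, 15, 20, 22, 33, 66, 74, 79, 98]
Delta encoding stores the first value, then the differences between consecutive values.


First value: 4
Deltas:
  15 - 4 = 11
  20 - 15 = 5
  22 - 20 = 2
  33 - 22 = 11
  66 - 33 = 33
  74 - 66 = 8
  79 - 74 = 5
  98 - 79 = 19


Delta encoded: [4, 11, 5, 2, 11, 33, 8, 5, 19]


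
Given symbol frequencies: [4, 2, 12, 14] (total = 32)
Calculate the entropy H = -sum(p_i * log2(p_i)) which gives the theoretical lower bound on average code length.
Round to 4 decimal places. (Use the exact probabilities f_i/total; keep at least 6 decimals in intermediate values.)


Per-symbol terms -p_i * log2(p_i) with p_i = f_i/32:
  p = 4/32 = 0.125000: log2(p) = -3.000000, -p*log2(p) = 0.375000
  p = 2/32 = 0.062500: log2(p) = -4.000000, -p*log2(p) = 0.250000
  p = 12/32 = 0.375000: log2(p) = -1.415037, -p*log2(p) = 0.530639
  p = 14/32 = 0.437500: log2(p) = -1.192645, -p*log2(p) = 0.521782
H = 0.375000 + 0.250000 + 0.530639 + 0.521782 = 1.677421

H = 1.6774 bits/symbol


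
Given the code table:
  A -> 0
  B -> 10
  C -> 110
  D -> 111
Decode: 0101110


Decoding:
0 -> A
10 -> B
111 -> D
0 -> A


Result: ABDA


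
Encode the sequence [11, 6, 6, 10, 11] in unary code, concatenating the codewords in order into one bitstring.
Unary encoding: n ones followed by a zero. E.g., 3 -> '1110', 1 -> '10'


Encode each number as n ones followed by a terminating 0:
  11 -> 111111111110 (12 bits)
  6 -> 1111110 (7 bits)
  6 -> 1111110 (7 bits)
  10 -> 11111111110 (11 bits)
  11 -> 111111111110 (12 bits)
Total length = 12 + 7 + 7 + 11 + 12 = 49 bits.

Unary([11, 6, 6, 10, 11]) = 1111111111101111110111111011111111110111111111110 (49 bits)


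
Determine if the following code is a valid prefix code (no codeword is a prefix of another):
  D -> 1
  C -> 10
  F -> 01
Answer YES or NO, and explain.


Checking each pair (does one codeword prefix another?):
  D='1' vs C='10': prefix -- VIOLATION

NO -- this is NOT a valid prefix code. D (1) is a prefix of C (10).


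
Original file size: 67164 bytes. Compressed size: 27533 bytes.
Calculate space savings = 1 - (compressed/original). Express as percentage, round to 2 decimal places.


ratio = compressed/original = 27533/67164 = 0.409937
savings = 1 - ratio = 1 - 0.409937 = 0.590063
as a percentage: 0.590063 * 100 = 59.01%

Space savings = 1 - 27533/67164 = 59.01%
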